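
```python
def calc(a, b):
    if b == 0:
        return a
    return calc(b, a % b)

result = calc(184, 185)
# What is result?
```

calc(184, 185) -> calc(185, 184) -> calc(184, 1) -> calc(1, 0) -> 1

Answer: 1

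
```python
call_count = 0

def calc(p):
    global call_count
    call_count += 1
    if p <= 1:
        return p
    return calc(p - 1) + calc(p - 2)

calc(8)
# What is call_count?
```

Calls(p) = 1 + Calls(p-1) + Calls(p-2); Calls(0)=Calls(1)=1. For p=8 this gives 67.

Answer: 67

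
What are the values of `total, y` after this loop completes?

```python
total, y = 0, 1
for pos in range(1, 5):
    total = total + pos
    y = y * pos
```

Sum and factorial of 1 to 4
`total, y` takes the values: (0, 1) → (1, 1) → (3, 1) → (3, 2) → (6, 2) → (6, 6) → (10, 6) → (10, 24)

Answer: 10, 24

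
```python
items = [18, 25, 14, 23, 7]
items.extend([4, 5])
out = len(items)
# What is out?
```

Trace:
`items = [18, 25, 14, 23, 7]` → items = [18, 25, 14, 23, 7]
`items.extend([4, 5])` → items = [18, 25, 14, 23, 7, 4, 5]
`out = len(items)` → out = 7
So out = 7

Answer: 7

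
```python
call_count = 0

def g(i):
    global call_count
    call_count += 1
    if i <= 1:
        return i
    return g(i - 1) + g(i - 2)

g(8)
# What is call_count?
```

Calls(i) = 1 + Calls(i-1) + Calls(i-2); Calls(0)=Calls(1)=1. For i=8 this gives 67.

Answer: 67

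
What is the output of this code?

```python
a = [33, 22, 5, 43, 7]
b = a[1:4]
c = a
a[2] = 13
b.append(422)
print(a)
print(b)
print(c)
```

Key concept: slice vs alias.
Step by step:
`a = [33, 22, 5, 43, 7]` → a = [33, 22, 5, 43, 7]
`b = a[1:4]` → b = [22, 5, 43]
`c = a` → c = [33, 22, 5, 43, 7] (same object as a)
`a[2] = 13` → a = [33, 22, 13, 43, 7] (same object as c); c = [33, 22, 13, 43, 7] (same object as a)
`b.append(422)` → b = [22, 5, 43, 422]
`print(a)` → prints [33, 22, 13, 43, 7]
`print(b)` → prints [22, 5, 43, 422]
`print(c)` → prints [33, 22, 13, 43, 7]

Answer:
[33, 22, 13, 43, 7]
[22, 5, 43, 422]
[33, 22, 13, 43, 7]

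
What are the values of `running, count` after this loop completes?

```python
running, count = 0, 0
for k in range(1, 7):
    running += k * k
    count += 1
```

Sum of squares and count
`running, count` takes the values: (0, 0) → (1, 0) → (1, 1) → (5, 1) → (5, 2) → (14, 2) → (14, 3) → (30, 3) → (30, 4) → (55, 4) → (55, 5) → (91, 5) → (91, 6)

Answer: 91, 6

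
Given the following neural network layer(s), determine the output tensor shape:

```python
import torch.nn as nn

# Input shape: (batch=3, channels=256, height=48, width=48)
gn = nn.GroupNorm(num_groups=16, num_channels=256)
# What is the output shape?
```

Input: (3, 256, 48, 48) -> Output: (3, 256, 48, 48)

Answer: (3, 256, 48, 48)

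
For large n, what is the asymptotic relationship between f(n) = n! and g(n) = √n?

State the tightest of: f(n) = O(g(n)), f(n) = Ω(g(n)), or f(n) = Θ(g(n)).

n! vs √n: f(n) = Ω(g(n)) but not O(g(n)) — n! grows strictly faster than √n.

Answer: f(n) = Ω(g(n)) but not O(g(n)) — n! grows strictly faster than √n.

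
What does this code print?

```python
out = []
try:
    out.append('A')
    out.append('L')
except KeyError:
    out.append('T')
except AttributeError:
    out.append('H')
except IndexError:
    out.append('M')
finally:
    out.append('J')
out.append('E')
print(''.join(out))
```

Execution trace: 'A' (try body) → 'L' (try body, no exception) → 'J' (finally) → 'E' (after the try/except). Output: ALJE

Answer: ALJE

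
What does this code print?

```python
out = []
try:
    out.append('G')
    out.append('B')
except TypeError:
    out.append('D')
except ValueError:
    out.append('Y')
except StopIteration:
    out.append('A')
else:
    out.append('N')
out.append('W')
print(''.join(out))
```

Execution trace: 'G' (try body) → 'B' (try body, no exception) → 'N' (else) → 'W' (after the try/except). Output: GBNW

Answer: GBNW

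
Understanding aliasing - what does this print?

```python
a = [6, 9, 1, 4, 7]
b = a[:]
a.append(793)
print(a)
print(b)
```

Key concept: slice [:] creates copy.
Step by step:
`a = [6, 9, 1, 4, 7]` → a = [6, 9, 1, 4, 7]
`b = a[:]` → b = [6, 9, 1, 4, 7]
`a.append(793)` → a = [6, 9, 1, 4, 7, 793]
`print(a)` → prints [6, 9, 1, 4, 7, 793]
`print(b)` → prints [6, 9, 1, 4, 7]

Answer:
[6, 9, 1, 4, 7, 793]
[6, 9, 1, 4, 7]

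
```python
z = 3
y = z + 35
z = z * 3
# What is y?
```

Trace:
`z = 3` → z = 3
`y = z + 35` → y = 38
`z = z * 3` → z = 9
So y = 38

Answer: 38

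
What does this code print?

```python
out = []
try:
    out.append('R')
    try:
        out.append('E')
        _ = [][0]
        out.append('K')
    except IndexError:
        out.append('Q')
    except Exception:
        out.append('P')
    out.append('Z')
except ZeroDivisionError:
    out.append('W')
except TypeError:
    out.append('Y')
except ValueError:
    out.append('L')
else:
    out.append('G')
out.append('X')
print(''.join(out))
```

Execution trace: 'R' (try body) → 'E' (inner try body) → 'Q' (inner except IndexError) → 'Z' (try body, no exception) → 'G' (else) → 'X' (after the try/except). Output: REQZGX

Answer: REQZGX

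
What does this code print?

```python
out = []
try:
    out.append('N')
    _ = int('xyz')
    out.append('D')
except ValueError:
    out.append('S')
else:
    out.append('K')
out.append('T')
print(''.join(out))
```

Execution trace: 'N' (try body) → 'S' (except ValueError) → 'T' (after the try/except). Output: NST

Answer: NST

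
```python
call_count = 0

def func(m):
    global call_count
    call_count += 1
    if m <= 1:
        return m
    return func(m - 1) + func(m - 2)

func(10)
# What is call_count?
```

Calls(m) = 1 + Calls(m-1) + Calls(m-2); Calls(0)=Calls(1)=1. For m=10 this gives 177.

Answer: 177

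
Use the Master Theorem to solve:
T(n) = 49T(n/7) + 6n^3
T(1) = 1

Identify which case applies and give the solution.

a=49, b=7, f(n)=6n^3. log_7(49) = 2. Since c=3 > 2 and the regularity condition holds (49(n/7)^3 = (49/7^3)n^3 with 49/7^3 < 1), Case 3 applies: T(n) = Θ(f(n)) = O(n^3).

Answer: O(n^3) - Case 3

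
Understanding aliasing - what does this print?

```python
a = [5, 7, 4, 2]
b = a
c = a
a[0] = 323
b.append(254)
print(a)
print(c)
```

Key concept: multiple aliases.
Step by step:
`a = [5, 7, 4, 2]` → a = [5, 7, 4, 2]
`b = a` → b = [5, 7, 4, 2] (same object as a)
`c = a` → c = [5, 7, 4, 2] (same object as a, b)
`a[0] = 323` → a = [323, 7, 4, 2] (same object as b, c); b = [323, 7, 4, 2] (same object as a, c); c = [323, 7, 4, 2] (same object as a, b)
`b.append(254)` → a = [323, 7, 4, 2, 254] (same object as b, c); b = [323, 7, 4, 2, 254] (same object as a, c); c = [323, 7, 4, 2, 254] (same object as a, b)
`print(a)` → prints [323, 7, 4, 2, 254]
`print(c)` → prints [323, 7, 4, 2, 254]

Answer:
[323, 7, 4, 2, 254]
[323, 7, 4, 2, 254]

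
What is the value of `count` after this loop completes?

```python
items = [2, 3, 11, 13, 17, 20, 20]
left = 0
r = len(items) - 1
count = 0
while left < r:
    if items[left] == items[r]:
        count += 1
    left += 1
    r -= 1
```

Count matching pairs from ends
`count` takes the values: 0

Answer: 0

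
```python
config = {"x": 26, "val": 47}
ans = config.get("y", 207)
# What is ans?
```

Trace:
`config = {"x": 26, "val": 47}` → config = {'x': 26, 'val': 47}
`ans = config.get("y", 207)` → ans = 207
So ans = 207

Answer: 207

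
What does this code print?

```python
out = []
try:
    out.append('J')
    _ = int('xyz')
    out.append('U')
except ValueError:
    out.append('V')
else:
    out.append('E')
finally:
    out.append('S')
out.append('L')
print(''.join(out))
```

Execution trace: 'J' (try body) → 'V' (except ValueError) → 'S' (finally) → 'L' (after the try/except). Output: JVSL

Answer: JVSL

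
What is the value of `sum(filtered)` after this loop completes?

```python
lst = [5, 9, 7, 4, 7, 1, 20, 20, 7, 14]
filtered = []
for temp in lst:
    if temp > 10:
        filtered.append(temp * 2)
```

Sum of doubled values > 10
`filtered` takes the values: [] → [40] → [40, 40] → [40, 40, 28]
So `sum(filtered)` = 108

Answer: 108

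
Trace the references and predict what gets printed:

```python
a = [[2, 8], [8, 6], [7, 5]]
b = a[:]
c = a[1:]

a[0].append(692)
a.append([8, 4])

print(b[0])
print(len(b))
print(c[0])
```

Key concept: slice with nested mutation.
Step by step:
`a = [[2, 8], [8, 6], [7, 5]]` → a = [[2, 8], [8, 6], [7, 5]]
`b = a[:]` → b = [[2, 8], [8, 6], [7, 5]]
`c = a[1:]` → c = [[8, 6], [7, 5]]
`a[0].append(692)` → a = [[2, 8, 692], [8, 6], [7, 5]]; b = [[2, 8, 692], [8, 6], [7, 5]]
`a.append([8, 4])` → a = [[2, 8, 692], [8, 6], [7, 5], [8, 4]]
`print(b[0])` → prints [2, 8, 692]
`print(len(b))` → prints 3
`print(c[0])` → prints [8, 6]

Answer:
[2, 8, 692]
3
[8, 6]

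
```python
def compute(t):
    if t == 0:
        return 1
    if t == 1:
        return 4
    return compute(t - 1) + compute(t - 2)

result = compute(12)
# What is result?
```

Build up from base cases: compute(0)=1, compute(1)=4, compute(2)=5, compute(3)=9, compute(4)=14, compute(5)=23, compute(6)=37, ..., compute(12)=665

Answer: 665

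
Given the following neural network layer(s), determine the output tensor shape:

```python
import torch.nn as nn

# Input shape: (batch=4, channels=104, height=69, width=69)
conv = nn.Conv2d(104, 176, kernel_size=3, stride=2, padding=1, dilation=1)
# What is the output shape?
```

Input: (4, 104, 69, 69) -> Output: (4, 176, 35, 35)

Answer: (4, 176, 35, 35)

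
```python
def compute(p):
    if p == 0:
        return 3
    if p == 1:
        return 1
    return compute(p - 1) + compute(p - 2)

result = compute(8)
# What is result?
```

Build up from base cases: compute(0)=3, compute(1)=1, compute(2)=4, compute(3)=5, compute(4)=9, compute(5)=14, compute(6)=23, ..., compute(8)=60

Answer: 60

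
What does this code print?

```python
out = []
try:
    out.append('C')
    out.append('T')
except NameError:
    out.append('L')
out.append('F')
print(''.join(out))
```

Execution trace: 'C' (try body) → 'T' (try body, no exception) → 'F' (after the try/except). Output: CTF

Answer: CTF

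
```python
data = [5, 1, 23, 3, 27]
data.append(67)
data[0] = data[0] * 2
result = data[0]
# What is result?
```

Trace:
`data = [5, 1, 23, 3, 27]` → data = [5, 1, 23, 3, 27]
`data.append(67)` → data = [5, 1, 23, 3, 27, 67]
`data[0] = data[0] * 2` → data = [10, 1, 23, 3, 27, 67]
`result = data[0]` → result = 10
So result = 10

Answer: 10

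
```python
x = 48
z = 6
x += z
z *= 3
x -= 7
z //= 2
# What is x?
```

Trace:
`x = 48` → x = 48
`z = 6` → z = 6
`x += z` → x = 54
`z *= 3` → z = 18
`x -= 7` → x = 47
`z //= 2` → z = 9
So x = 47

Answer: 47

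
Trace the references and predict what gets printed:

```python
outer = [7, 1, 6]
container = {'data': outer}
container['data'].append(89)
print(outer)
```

Key concept: dict holds reference to list.
Step by step:
`outer = [7, 1, 6]` → outer = [7, 1, 6]
`container = {'data': outer}` → container = {'data': [7, 1, 6]}
`container['data'].append(89)` → outer = [7, 1, 6, 89]; container = {'data': [7, 1, 6, 89]}
`print(outer)` → prints [7, 1, 6, 89]

Answer: [7, 1, 6, 89]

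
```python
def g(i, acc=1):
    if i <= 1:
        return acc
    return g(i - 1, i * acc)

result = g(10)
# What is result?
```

Accumulator trace (n, acc): (10, 1) -> (9, 10) -> (8, 90) -> (7, 720) -> (6, 5040) -> (5, 30240) -> (4, 151200) -> (3, 604800) -> (2, 1814400) -> (1, 3628800) -> return 3628800

Answer: 3628800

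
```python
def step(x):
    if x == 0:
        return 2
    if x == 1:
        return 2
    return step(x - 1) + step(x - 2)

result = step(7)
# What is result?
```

Build up from base cases: step(0)=2, step(1)=2, step(2)=4, step(3)=6, step(4)=10, step(5)=16, step(6)=26, ..., step(7)=42

Answer: 42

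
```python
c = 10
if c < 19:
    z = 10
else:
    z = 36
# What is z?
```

Trace:
`c = 10` → c = 10
`if c < 19: ...` → c < 19 is True → z = 10
So z = 10

Answer: 10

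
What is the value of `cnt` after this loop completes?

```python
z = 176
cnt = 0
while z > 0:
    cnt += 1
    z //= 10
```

Count digits by repeated division by 10
`cnt` takes the values: 0 → 1 → 2 → 3

Answer: 3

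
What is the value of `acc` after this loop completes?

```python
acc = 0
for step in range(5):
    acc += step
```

Sum of 0 to 4 = 10
`acc` takes the values: 0 → 1 → 3 → 6 → 10

Answer: 10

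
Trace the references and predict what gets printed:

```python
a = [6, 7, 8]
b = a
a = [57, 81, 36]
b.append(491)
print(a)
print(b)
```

Key concept: rebinding vs mutation: a is rebound to a new list, b still points at the original.
Step by step:
`a = [6, 7, 8]` → a = [6, 7, 8]
`b = a` → b = [6, 7, 8] (same object as a)
`a = [57, 81, 36]` → a = [57, 81, 36]
`b.append(491)` → b = [6, 7, 8, 491]
`print(a)` → prints [57, 81, 36]
`print(b)` → prints [6, 7, 8, 491]

Answer:
[57, 81, 36]
[6, 7, 8, 491]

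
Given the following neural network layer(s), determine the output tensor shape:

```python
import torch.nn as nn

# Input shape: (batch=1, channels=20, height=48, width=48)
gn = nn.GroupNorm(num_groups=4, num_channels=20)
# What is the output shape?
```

Input: (1, 20, 48, 48) -> Output: (1, 20, 48, 48)

Answer: (1, 20, 48, 48)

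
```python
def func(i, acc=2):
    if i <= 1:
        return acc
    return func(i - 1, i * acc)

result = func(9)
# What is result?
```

Accumulator trace (n, acc): (9, 2) -> (8, 18) -> (7, 144) -> (6, 1008) -> (5, 6048) -> (4, 30240) -> (3, 120960) -> (2, 362880) -> (1, 725760) -> return 725760

Answer: 725760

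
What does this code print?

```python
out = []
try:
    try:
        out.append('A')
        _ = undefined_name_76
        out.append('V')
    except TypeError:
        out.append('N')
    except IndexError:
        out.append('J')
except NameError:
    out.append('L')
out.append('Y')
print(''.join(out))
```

Execution trace: 'A' (inner try body) → 'L' (outer except NameError) → 'Y' (after the try/except). Output: ALY

Answer: ALY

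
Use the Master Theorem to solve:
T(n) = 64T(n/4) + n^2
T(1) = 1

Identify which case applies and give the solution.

a=64, b=4, f(n)=n^2. log_4(64) = 3. Since c=2 < 3, Case 1 applies: T(n) = Θ(n^log_b(a)) = O(n^3).

Answer: O(n^3) - Case 1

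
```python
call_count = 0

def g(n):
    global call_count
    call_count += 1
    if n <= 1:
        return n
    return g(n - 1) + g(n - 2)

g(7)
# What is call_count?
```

Calls(n) = 1 + Calls(n-1) + Calls(n-2); Calls(0)=Calls(1)=1. For n=7 this gives 41.

Answer: 41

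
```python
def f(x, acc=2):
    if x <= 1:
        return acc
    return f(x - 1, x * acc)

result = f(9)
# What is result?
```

Accumulator trace (n, acc): (9, 2) -> (8, 18) -> (7, 144) -> (6, 1008) -> (5, 6048) -> (4, 30240) -> (3, 120960) -> (2, 362880) -> (1, 725760) -> return 725760

Answer: 725760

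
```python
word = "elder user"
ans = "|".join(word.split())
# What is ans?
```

Trace:
`word = "elder user"` → word = 'elder user'
`ans = "|".join(word.split())` → ans = 'elder|user'
So ans = 'elder|user'

Answer: 'elder|user'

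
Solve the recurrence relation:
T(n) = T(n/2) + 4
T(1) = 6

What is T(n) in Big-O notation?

Each step divides n by 2 and adds 4. After log_2(n) steps we reach T(1)=6. So T(n) = 4·log_2(n) + 6 = O(log n).

Answer: O(log n)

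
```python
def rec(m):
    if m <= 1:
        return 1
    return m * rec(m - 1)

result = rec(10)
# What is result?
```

rec(10) = 10 * 9 * 8 * 7 * 6 * 5 * 4 * 3 * 2 * 1 = 3628800

Answer: 3628800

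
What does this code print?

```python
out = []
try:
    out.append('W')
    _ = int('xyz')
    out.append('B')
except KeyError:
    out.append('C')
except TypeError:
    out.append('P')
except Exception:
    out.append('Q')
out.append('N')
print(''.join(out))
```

Execution trace: 'W' (try body) → 'Q' (except Exception) → 'N' (after the try/except). Output: WQN

Answer: WQN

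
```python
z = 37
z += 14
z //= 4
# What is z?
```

Trace:
`z = 37` → z = 37
`z += 14` → z = 51
`z //= 4` → z = 12
So z = 12

Answer: 12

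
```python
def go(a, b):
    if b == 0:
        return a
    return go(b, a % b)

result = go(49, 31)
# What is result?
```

go(49, 31) -> go(31, 18) -> go(18, 13) -> go(13, 5) -> go(5, 3) -> go(3, 2) -> go(2, 1) -> go(1, 0) -> 1

Answer: 1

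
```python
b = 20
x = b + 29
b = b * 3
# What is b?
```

Trace:
`b = 20` → b = 20
`x = b + 29` → x = 49
`b = b * 3` → b = 60
So b = 60

Answer: 60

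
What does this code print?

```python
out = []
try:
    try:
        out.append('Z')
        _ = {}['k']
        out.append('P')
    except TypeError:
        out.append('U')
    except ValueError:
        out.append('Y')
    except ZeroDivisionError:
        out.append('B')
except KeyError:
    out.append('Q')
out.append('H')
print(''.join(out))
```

Execution trace: 'Z' (try body) → 'Q' (outer except KeyError) → 'H' (after the try/except). Output: ZQH

Answer: ZQH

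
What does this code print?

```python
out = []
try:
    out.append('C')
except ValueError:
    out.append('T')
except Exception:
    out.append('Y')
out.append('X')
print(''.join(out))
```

Execution trace: 'C' (try body, no exception) → 'X' (after the try/except). Output: CX

Answer: CX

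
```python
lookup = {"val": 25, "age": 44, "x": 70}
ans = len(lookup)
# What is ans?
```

Trace:
`lookup = {"val": 25, "age": 44, "x": 70}` → lookup = {'val': 25, 'age': 44, 'x': 70}
`ans = len(lookup)` → ans = 3
So ans = 3

Answer: 3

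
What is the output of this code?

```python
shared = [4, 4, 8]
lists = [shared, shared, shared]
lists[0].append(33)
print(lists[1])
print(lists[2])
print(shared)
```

Key concept: list of same reference.
Step by step:
`shared = [4, 4, 8]` → shared = [4, 4, 8]
`lists = [shared, shared, shared]` → lists = [[4, 4, 8], [4, 4, 8], [4, 4, 8]]
`lists[0].append(33)` → shared = [4, 4, 8, 33]; lists = [[4, 4, 8, 33], [4, 4, 8, 33], [4, 4, 8, 33]]
`print(lists[1])` → prints [4, 4, 8, 33]
`print(lists[2])` → prints [4, 4, 8, 33]
`print(shared)` → prints [4, 4, 8, 33]

Answer:
[4, 4, 8, 33]
[4, 4, 8, 33]
[4, 4, 8, 33]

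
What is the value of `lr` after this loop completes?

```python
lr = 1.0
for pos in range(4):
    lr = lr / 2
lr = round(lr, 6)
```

Halving LR 4 times: 1 / 2^4
`lr` takes the values: 1.0 → 0.5 → 0.25 → 0.125 → 0.0625

Answer: 0.0625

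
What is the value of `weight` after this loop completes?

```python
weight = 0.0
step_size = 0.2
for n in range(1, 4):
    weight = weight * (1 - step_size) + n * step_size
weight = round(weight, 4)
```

Moving average with lr=0.2
`weight` takes the values: 0.0 → 0.2 → 0.56 → 1.048

Answer: 1.048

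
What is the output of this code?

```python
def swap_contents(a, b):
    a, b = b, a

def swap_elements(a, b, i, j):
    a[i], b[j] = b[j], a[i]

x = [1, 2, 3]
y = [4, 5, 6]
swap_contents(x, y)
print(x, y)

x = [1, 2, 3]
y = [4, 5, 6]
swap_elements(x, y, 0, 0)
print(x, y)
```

Key concept: parameter rebinding vs mutation.
Step by step:
`x = [1, 2, 3]` → x = [1, 2, 3]
`y = [4, 5, 6]` → y = [4, 5, 6]
`swap_contents(x, y)` → no visible change to tracked variables
`print(x, y)` → prints [1, 2, 3] [4, 5, 6]
`x = [1, 2, 3]` → x = [1, 2, 3]
`y = [4, 5, 6]` → y = [4, 5, 6]
`swap_elements(x, y, 0, 0)` → x = [4, 2, 3]; y = [1, 5, 6]
`print(x, y)` → prints [4, 2, 3] [1, 5, 6]

Answer:
[1, 2, 3] [4, 5, 6]
[4, 2, 3] [1, 5, 6]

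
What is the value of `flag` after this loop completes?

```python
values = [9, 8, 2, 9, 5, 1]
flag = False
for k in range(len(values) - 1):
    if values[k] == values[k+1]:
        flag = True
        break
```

Check consecutive duplicates in [9, 8, 2, 9, 5, 1]
`flag` takes the values: False

Answer: False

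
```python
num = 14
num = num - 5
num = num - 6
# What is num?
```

Trace:
`num = 14` → num = 14
`num = num - 5` → num = 9
`num = num - 6` → num = 3
So num = 3

Answer: 3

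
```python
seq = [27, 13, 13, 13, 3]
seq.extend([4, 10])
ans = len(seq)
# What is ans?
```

Trace:
`seq = [27, 13, 13, 13, 3]` → seq = [27, 13, 13, 13, 3]
`seq.extend([4, 10])` → seq = [27, 13, 13, 13, 3, 4, 10]
`ans = len(seq)` → ans = 7
So ans = 7

Answer: 7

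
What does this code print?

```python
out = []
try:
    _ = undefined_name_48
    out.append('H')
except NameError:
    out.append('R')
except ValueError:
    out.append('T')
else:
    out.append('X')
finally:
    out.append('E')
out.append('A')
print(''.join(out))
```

Execution trace: 'R' (except NameError) → 'E' (finally) → 'A' (after the try/except). Output: REA

Answer: REA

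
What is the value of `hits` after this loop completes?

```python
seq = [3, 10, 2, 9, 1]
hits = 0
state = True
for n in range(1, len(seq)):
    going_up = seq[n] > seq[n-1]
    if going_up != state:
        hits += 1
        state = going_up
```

Count direction changes in [3, 10, 2, 9, 1]
`hits` takes the values: 0 → 1 → 2 → 3

Answer: 3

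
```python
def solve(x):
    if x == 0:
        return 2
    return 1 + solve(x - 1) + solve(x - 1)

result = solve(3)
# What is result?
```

solve(x) = 1 + 2·solve(x-1), solve(0)=2. Closed form: (2+1)·2^3 - 1 = 23.

Answer: 23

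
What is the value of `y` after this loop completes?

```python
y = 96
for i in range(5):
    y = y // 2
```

Halve 5 times: 96 // 2^5 = 3
`y` takes the values: 96 → 48 → 24 → 12 → 6 → 3

Answer: 3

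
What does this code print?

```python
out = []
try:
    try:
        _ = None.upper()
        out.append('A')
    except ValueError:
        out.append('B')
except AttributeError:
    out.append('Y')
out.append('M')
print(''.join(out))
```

Execution trace: 'Y' (outer except AttributeError) → 'M' (after the try/except). Output: YM

Answer: YM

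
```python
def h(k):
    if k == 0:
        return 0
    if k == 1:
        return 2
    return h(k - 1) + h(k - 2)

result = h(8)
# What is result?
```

Build up from base cases: h(0)=0, h(1)=2, h(2)=2, h(3)=4, h(4)=6, h(5)=10, h(6)=16, ..., h(8)=42

Answer: 42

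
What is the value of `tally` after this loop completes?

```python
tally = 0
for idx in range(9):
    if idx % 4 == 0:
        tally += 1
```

Count numbers divisible by 4 in range(9)
`tally` takes the values: 0 → 1 → 2 → 3

Answer: 3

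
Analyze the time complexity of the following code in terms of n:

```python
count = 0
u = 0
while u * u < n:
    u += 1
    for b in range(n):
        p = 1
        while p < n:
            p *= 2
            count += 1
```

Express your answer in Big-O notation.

Each loop level contributes: √n × n × log n. Multiplying the contributions gives O(n√n log n).

Answer: O(n√n log n)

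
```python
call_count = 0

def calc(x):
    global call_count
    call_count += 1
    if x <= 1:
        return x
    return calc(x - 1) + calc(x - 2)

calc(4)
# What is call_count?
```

Calls(x) = 1 + Calls(x-1) + Calls(x-2); Calls(0)=Calls(1)=1. For x=4 this gives 9.

Answer: 9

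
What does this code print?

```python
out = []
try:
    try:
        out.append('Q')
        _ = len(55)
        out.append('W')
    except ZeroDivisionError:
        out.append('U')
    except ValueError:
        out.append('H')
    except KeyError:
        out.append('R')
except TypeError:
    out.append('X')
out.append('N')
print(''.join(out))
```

Execution trace: 'Q' (try body) → 'X' (outer except TypeError) → 'N' (after the try/except). Output: QXN

Answer: QXN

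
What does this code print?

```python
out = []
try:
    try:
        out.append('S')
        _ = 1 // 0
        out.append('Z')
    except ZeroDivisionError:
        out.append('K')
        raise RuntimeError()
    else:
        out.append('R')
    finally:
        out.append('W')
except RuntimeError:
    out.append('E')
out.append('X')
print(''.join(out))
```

Execution trace: 'S' (inner try body) → 'K' (inner except ZeroDivisionError) → 'W' (inner finally) → 'E' (outer except RuntimeError) → 'X' (after the try/except). Output: SKWEX

Answer: SKWEX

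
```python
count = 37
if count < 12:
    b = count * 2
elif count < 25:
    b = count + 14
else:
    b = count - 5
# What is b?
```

Trace:
`count = 37` → count = 37
`if count < 12: ...` → count < 12 is False, count < 25 is False, take else branch → b = 32
So b = 32

Answer: 32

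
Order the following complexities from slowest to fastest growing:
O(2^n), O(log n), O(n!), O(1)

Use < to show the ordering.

Ordered by growth rate: O(1) < O(log n) < O(2^n) < O(n!)

Answer: O(1) < O(log n) < O(2^n) < O(n!)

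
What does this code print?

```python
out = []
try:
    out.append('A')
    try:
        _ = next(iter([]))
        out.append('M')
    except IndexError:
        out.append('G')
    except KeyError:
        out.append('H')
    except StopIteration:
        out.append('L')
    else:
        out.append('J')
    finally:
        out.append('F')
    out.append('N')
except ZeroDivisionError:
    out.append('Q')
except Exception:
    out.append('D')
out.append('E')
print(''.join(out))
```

Execution trace: 'A' (try body) → 'L' (inner except StopIteration) → 'F' (inner finally) → 'N' (try body, no exception) → 'E' (after the try/except). Output: ALFNE

Answer: ALFNE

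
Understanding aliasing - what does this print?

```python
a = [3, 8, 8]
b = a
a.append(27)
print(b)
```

Key concept: basic list aliasing.
Step by step:
`a = [3, 8, 8]` → a = [3, 8, 8]
`b = a` → b = [3, 8, 8] (same object as a)
`a.append(27)` → a = [3, 8, 8, 27] (same object as b); b = [3, 8, 8, 27] (same object as a)
`print(b)` → prints [3, 8, 8, 27]

Answer: [3, 8, 8, 27]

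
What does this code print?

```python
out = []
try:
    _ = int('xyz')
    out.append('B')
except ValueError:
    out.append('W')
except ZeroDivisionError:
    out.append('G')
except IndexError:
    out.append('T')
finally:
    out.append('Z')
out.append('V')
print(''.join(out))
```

Execution trace: 'W' (except ValueError) → 'Z' (finally) → 'V' (after the try/except). Output: WZV

Answer: WZV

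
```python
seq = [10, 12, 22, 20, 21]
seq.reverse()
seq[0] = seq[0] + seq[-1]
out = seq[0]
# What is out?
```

Trace:
`seq = [10, 12, 22, 20, 21]` → seq = [10, 12, 22, 20, 21]
`seq.reverse()` → seq = [21, 20, 22, 12, 10]
`seq[0] = seq[0] + seq[-1]` → seq = [31, 20, 22, 12, 10]
`out = seq[0]` → out = 31
So out = 31

Answer: 31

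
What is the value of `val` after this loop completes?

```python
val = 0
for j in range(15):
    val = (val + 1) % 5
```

Increment mod 5, 15 times = 0
`val` takes the values: 0 → 1 → 2 → 3 → 4 → 0 → 1 → 2 → 3 → 4 → 0 → 1 → 2 → 3 → 4 → 0

Answer: 0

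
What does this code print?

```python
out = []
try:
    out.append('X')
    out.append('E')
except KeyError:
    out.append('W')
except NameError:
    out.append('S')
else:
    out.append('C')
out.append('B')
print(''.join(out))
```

Execution trace: 'X' (try body) → 'E' (try body, no exception) → 'C' (else) → 'B' (after the try/except). Output: XECB

Answer: XECB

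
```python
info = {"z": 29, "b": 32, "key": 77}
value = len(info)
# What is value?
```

Trace:
`info = {"z": 29, "b": 32, "key": 77}` → info = {'z': 29, 'b': 32, 'key': 77}
`value = len(info)` → value = 3
So value = 3

Answer: 3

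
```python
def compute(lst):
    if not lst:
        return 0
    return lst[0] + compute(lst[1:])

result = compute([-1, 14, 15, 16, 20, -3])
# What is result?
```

(-1) + 14 + 15 + 16 + 20 + (-3) + 0 = 61

Answer: 61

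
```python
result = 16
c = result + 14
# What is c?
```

Trace:
`result = 16` → result = 16
`c = result + 14` → c = 30
So c = 30

Answer: 30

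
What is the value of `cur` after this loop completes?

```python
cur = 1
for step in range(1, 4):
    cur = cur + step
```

Start at 1, add 1 through 3
`cur` takes the values: 1 → 2 → 4 → 7

Answer: 7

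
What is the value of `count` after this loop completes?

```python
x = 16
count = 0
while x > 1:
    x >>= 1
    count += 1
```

Count right shifts until 1
`count` takes the values: 0 → 1 → 2 → 3 → 4

Answer: 4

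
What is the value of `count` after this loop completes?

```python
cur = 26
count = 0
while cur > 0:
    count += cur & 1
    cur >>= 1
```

Count set bits in 26 (binary: 0b11010)
`count` takes the values: 0 → 1 → 2 → 3

Answer: 3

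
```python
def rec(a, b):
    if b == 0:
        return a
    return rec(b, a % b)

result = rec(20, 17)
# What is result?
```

rec(20, 17) -> rec(17, 3) -> rec(3, 2) -> rec(2, 1) -> rec(1, 0) -> 1

Answer: 1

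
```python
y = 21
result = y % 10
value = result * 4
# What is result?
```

Trace:
`y = 21` → y = 21
`result = y % 10` → result = 1
`value = result * 4` → value = 4
So result = 1

Answer: 1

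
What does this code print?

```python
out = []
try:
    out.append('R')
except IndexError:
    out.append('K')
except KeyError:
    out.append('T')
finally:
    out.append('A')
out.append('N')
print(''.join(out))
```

Execution trace: 'R' (try body, no exception) → 'A' (finally) → 'N' (after the try/except). Output: RAN

Answer: RAN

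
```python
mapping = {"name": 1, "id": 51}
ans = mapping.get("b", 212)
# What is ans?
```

Trace:
`mapping = {"name": 1, "id": 51}` → mapping = {'name': 1, 'id': 51}
`ans = mapping.get("b", 212)` → ans = 212
So ans = 212

Answer: 212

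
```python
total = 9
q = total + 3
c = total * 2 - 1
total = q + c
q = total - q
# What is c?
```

Trace:
`total = 9` → total = 9
`q = total + 3` → q = 12
`c = total * 2 - 1` → c = 17
`total = q + c` → total = 29
`q = total - q` → q = 17
So c = 17

Answer: 17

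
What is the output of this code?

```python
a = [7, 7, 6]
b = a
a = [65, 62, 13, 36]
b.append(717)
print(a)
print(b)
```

Key concept: rebinding vs mutation: a is rebound to a new list, b still points at the original.
Step by step:
`a = [7, 7, 6]` → a = [7, 7, 6]
`b = a` → b = [7, 7, 6] (same object as a)
`a = [65, 62, 13, 36]` → a = [65, 62, 13, 36]
`b.append(717)` → b = [7, 7, 6, 717]
`print(a)` → prints [65, 62, 13, 36]
`print(b)` → prints [7, 7, 6, 717]

Answer:
[65, 62, 13, 36]
[7, 7, 6, 717]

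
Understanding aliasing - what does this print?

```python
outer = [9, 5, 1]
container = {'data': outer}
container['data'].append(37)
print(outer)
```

Key concept: dict holds reference to list.
Step by step:
`outer = [9, 5, 1]` → outer = [9, 5, 1]
`container = {'data': outer}` → container = {'data': [9, 5, 1]}
`container['data'].append(37)` → outer = [9, 5, 1, 37]; container = {'data': [9, 5, 1, 37]}
`print(outer)` → prints [9, 5, 1, 37]

Answer: [9, 5, 1, 37]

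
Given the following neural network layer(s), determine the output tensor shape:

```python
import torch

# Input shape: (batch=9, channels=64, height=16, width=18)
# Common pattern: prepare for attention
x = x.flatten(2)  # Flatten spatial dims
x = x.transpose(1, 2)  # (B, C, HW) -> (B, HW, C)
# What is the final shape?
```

Input: (9, 64, 16, 18) -> after flatten(2): (9, 64, 288) -> Output: (9, 288, 64)

Answer: (9, 288, 64)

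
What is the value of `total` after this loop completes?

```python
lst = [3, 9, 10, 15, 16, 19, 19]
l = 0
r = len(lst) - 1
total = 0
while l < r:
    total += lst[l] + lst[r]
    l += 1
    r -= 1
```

Sum of pairs from ends
`total` takes the values: 0 → 22 → 50 → 76

Answer: 76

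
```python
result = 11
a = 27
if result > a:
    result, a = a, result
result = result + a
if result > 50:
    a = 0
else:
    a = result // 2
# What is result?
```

Trace:
`result = 11` → result = 11
`a = 27` → a = 27
`if result > a: ...` → result > a is False → no variable changes
`result = result + a` → result = 38
`if result > 50: ...` → result > 50 is False, take else branch → a = 19
So result = 38

Answer: 38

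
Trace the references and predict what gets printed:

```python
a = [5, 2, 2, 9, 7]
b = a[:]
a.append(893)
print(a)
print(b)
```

Key concept: slice [:] creates copy.
Step by step:
`a = [5, 2, 2, 9, 7]` → a = [5, 2, 2, 9, 7]
`b = a[:]` → b = [5, 2, 2, 9, 7]
`a.append(893)` → a = [5, 2, 2, 9, 7, 893]
`print(a)` → prints [5, 2, 2, 9, 7, 893]
`print(b)` → prints [5, 2, 2, 9, 7]

Answer:
[5, 2, 2, 9, 7, 893]
[5, 2, 2, 9, 7]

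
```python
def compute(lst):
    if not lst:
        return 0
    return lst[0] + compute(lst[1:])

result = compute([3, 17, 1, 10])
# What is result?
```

3 + 17 + 1 + 10 + 0 = 31

Answer: 31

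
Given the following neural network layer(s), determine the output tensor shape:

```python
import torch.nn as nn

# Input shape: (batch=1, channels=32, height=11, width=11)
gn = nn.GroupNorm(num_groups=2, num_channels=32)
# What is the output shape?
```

Input: (1, 32, 11, 11) -> Output: (1, 32, 11, 11)

Answer: (1, 32, 11, 11)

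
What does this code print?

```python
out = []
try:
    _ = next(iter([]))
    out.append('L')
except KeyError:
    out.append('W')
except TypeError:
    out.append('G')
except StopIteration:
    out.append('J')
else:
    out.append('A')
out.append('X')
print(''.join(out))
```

Execution trace: 'J' (except StopIteration) → 'X' (after the try/except). Output: JX

Answer: JX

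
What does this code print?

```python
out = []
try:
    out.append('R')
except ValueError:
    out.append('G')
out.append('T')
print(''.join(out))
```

Execution trace: 'R' (try body, no exception) → 'T' (after the try/except). Output: RT

Answer: RT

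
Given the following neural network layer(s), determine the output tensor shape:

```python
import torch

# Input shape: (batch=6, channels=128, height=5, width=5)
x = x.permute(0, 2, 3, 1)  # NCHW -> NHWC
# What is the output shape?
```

Input: (6, 128, 5, 5) -> Output: (6, 5, 5, 128)

Answer: (6, 5, 5, 128)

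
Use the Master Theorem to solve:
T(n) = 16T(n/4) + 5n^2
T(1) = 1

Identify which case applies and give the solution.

a=16, b=4, f(n)=5n^2. log_4(16) = 2. Since c=2 = 2, Case 2 applies: T(n) = Θ(n^log_b(a) · log n) = O(n^2 log n).

Answer: O(n^2 log n) - Case 2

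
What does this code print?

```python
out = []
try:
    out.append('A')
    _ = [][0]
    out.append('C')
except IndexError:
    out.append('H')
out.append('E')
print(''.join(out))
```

Execution trace: 'A' (try body) → 'H' (except IndexError) → 'E' (after the try/except). Output: AHE

Answer: AHE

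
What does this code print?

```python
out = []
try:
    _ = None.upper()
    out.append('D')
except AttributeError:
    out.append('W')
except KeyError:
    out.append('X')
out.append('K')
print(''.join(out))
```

Execution trace: 'W' (except AttributeError) → 'K' (after the try/except). Output: WK

Answer: WK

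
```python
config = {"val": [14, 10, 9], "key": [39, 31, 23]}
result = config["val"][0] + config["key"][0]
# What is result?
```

Trace:
`config = {"val": [14, 10, 9], "key": [39, 31, 23]}` → config = {'val': [14, 10, 9], 'key': [39, 31, 23]}
`result = config["val"][0] + config["key"][0]` → result = 53
So result = 53

Answer: 53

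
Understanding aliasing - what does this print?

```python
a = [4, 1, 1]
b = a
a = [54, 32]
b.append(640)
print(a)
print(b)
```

Key concept: rebinding vs mutation: a is rebound to a new list, b still points at the original.
Step by step:
`a = [4, 1, 1]` → a = [4, 1, 1]
`b = a` → b = [4, 1, 1] (same object as a)
`a = [54, 32]` → a = [54, 32]
`b.append(640)` → b = [4, 1, 1, 640]
`print(a)` → prints [54, 32]
`print(b)` → prints [4, 1, 1, 640]

Answer:
[54, 32]
[4, 1, 1, 640]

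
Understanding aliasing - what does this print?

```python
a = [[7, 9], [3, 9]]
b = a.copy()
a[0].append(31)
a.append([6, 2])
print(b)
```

Key concept: shallow copy with nested lists.
Step by step:
`a = [[7, 9], [3, 9]]` → a = [[7, 9], [3, 9]]
`b = a.copy()` → b = [[7, 9], [3, 9]]
`a[0].append(31)` → a = [[7, 9, 31], [3, 9]]; b = [[7, 9, 31], [3, 9]]
`a.append([6, 2])` → a = [[7, 9, 31], [3, 9], [6, 2]]
`print(b)` → prints [[7, 9, 31], [3, 9]]

Answer: [[7, 9, 31], [3, 9]]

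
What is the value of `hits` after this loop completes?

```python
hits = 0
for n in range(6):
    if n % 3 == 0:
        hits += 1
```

Count numbers divisible by 3 in range(6)
`hits` takes the values: 0 → 1 → 2

Answer: 2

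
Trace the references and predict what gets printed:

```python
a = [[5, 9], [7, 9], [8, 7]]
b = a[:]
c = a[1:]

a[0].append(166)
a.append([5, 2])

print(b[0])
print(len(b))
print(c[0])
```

Key concept: slice with nested mutation.
Step by step:
`a = [[5, 9], [7, 9], [8, 7]]` → a = [[5, 9], [7, 9], [8, 7]]
`b = a[:]` → b = [[5, 9], [7, 9], [8, 7]]
`c = a[1:]` → c = [[7, 9], [8, 7]]
`a[0].append(166)` → a = [[5, 9, 166], [7, 9], [8, 7]]; b = [[5, 9, 166], [7, 9], [8, 7]]
`a.append([5, 2])` → a = [[5, 9, 166], [7, 9], [8, 7], [5, 2]]
`print(b[0])` → prints [5, 9, 166]
`print(len(b))` → prints 3
`print(c[0])` → prints [7, 9]

Answer:
[5, 9, 166]
3
[7, 9]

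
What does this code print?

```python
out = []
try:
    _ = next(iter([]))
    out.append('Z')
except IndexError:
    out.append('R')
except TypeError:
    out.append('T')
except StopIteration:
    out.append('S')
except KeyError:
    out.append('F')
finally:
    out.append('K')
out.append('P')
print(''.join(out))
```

Execution trace: 'S' (except StopIteration) → 'K' (finally) → 'P' (after the try/except). Output: SKP

Answer: SKP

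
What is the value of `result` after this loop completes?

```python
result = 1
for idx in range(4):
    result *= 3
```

3^4 = 81
`result` takes the values: 1 → 3 → 9 → 27 → 81

Answer: 81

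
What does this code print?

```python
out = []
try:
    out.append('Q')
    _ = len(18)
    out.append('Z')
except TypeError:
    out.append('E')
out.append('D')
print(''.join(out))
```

Execution trace: 'Q' (try body) → 'E' (except TypeError) → 'D' (after the try/except). Output: QED

Answer: QED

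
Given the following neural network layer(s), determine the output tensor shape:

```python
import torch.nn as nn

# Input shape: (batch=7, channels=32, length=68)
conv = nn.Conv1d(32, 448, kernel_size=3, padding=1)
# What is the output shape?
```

Input: (7, 32, 68) -> Output: (7, 448, 68)

Answer: (7, 448, 68)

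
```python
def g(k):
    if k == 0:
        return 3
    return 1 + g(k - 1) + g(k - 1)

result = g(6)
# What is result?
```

g(k) = 1 + 2·g(k-1), g(0)=3. Closed form: (3+1)·2^6 - 1 = 255.

Answer: 255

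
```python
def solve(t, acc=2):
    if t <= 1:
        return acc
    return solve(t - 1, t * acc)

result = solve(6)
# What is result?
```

Accumulator trace (n, acc): (6, 2) -> (5, 12) -> (4, 60) -> (3, 240) -> (2, 720) -> (1, 1440) -> return 1440

Answer: 1440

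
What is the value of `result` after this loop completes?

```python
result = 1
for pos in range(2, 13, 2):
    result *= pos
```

Product of even numbers 2 to 12
`result` takes the values: 1 → 2 → 8 → 48 → 384 → 3840 → 46080

Answer: 46080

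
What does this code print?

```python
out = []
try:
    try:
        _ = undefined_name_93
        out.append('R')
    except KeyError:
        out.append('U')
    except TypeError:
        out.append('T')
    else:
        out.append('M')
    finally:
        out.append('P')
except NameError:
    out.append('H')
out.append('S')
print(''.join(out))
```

Execution trace: 'P' (finally) → 'H' (outer except NameError) → 'S' (after the try/except). Output: PHS

Answer: PHS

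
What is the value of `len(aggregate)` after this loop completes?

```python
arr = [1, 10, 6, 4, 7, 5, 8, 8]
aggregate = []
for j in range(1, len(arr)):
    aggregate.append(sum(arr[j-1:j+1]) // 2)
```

Number of 2-element averages
`aggregate` takes the values: [] → [5] → [5, 8] → [5, 8, 5] → [5, 8, 5, 5] → [5, 8, 5, 5, 6] → [5, 8, 5, 5, 6, 6] → [5, 8, 5, 5, 6, 6, 8]
So `len(aggregate)` = 7

Answer: 7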